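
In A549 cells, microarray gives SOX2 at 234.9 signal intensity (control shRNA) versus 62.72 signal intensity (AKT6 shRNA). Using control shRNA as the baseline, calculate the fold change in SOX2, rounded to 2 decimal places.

0.27

Fold change = 62.72 / 234.9 = 0.267
SOX2 is downregulated.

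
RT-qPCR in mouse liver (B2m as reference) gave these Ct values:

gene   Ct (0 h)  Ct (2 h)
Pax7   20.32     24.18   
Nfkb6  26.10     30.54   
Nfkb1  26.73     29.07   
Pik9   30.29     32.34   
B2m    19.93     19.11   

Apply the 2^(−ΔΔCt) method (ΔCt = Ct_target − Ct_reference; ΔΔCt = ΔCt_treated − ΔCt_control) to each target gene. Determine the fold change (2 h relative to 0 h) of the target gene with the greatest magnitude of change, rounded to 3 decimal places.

Pax7: ΔΔCt = (24.18−19.11) − (20.32−19.93) = 5.07 − 0.39 = 4.68; fold change = 2^-4.68 = 0.039
Nfkb6: ΔΔCt = (30.54−19.11) − (26.10−19.93) = 11.43 − 6.17 = 5.26; fold change = 2^-5.26 = 0.026
Nfkb1: ΔΔCt = (29.07−19.11) − (26.73−19.93) = 9.96 − 6.80 = 3.16; fold change = 2^-3.16 = 0.112
Pik9: ΔΔCt = (32.34−19.11) − (30.29−19.93) = 13.23 − 10.36 = 2.87; fold change = 2^-2.87 = 0.137
Nfkb6 has the largest |ΔΔCt| = 5.26.

0.026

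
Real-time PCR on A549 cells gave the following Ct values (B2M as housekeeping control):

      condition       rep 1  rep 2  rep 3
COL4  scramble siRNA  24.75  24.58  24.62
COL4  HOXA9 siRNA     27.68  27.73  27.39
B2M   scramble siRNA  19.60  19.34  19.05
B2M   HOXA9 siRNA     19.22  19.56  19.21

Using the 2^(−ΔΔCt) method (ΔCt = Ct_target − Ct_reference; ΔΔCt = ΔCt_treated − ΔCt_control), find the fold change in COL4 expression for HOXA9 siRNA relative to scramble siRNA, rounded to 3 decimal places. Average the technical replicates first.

Mean Ct: COL4 scramble siRNA 24.650; COL4 HOXA9 siRNA 27.600; B2M scramble siRNA 19.330; B2M HOXA9 siRNA 19.330
ΔCt(scramble siRNA) = 24.650 − 19.330 = 5.320
ΔCt(HOXA9 siRNA) = 27.600 − 19.330 = 8.270
ΔΔCt = 8.270 − 5.320 = 2.950
Fold change = 2^(−2.950) = 0.1294

0.129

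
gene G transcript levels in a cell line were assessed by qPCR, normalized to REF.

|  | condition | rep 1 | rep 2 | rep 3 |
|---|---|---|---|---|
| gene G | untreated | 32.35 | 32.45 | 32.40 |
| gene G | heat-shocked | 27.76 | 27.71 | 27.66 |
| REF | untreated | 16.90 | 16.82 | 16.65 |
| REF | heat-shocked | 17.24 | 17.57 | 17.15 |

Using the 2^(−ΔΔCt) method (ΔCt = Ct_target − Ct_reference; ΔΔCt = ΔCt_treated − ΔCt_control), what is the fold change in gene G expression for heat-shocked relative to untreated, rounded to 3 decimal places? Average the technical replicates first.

Mean Ct: gene G untreated 32.400; gene G heat-shocked 27.710; REF untreated 16.790; REF heat-shocked 17.320
ΔCt(untreated) = 32.400 − 16.790 = 15.610
ΔCt(heat-shocked) = 27.710 − 17.320 = 10.390
ΔΔCt = 10.390 − 15.610 = -5.220
Fold change = 2^(−(-5.220)) = 2^5.220 = 37.2715

37.271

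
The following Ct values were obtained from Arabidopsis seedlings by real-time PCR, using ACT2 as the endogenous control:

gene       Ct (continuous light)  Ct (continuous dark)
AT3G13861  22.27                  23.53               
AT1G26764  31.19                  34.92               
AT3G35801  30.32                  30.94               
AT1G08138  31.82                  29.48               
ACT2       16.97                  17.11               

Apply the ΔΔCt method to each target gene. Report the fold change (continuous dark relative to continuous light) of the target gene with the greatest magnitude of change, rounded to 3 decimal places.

0.083

AT3G13861: ΔΔCt = (23.53−17.11) − (22.27−16.97) = 6.42 − 5.30 = 1.12; fold change = 2^-1.12 = 0.460
AT1G26764: ΔΔCt = (34.92−17.11) − (31.19−16.97) = 17.81 − 14.22 = 3.59; fold change = 2^-3.59 = 0.083
AT3G35801: ΔΔCt = (30.94−17.11) − (30.32−16.97) = 13.83 − 13.35 = 0.48; fold change = 2^-0.48 = 0.717
AT1G08138: ΔΔCt = (29.48−17.11) − (31.82−16.97) = 12.37 − 14.85 = -2.48; fold change = 2^2.48 = 5.579
AT1G26764 has the largest |ΔΔCt| = 3.59.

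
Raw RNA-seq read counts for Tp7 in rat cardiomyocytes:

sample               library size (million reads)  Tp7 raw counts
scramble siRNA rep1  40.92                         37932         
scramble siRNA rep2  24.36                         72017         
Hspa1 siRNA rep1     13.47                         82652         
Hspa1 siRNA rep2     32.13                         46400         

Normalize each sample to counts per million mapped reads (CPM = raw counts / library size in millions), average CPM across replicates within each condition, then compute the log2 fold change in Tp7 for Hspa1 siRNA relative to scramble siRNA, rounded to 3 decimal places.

CPM(scramble siRNA rep1) = 37932 / 40.92 = 926.9795
CPM(scramble siRNA rep2) = 72017 / 24.36 = 2956.3629
CPM(Hspa1 siRNA rep1) = 82652 / 13.47 = 6136.0059
CPM(Hspa1 siRNA rep2) = 46400 / 32.13 = 1444.1332
mean CPM(scramble siRNA) = 1941.6712; mean CPM(Hspa1 siRNA) = 3790.0696
Fold change = 3790.0696 / 1941.6712 = 1.95196
log2(1.95196) = 0.9649

0.965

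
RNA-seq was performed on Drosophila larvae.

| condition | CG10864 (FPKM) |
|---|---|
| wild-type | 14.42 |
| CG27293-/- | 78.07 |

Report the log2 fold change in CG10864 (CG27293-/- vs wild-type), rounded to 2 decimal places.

Fold change = 78.07 / 14.42 = 5.4140
log2(5.4140) = 2.437

2.44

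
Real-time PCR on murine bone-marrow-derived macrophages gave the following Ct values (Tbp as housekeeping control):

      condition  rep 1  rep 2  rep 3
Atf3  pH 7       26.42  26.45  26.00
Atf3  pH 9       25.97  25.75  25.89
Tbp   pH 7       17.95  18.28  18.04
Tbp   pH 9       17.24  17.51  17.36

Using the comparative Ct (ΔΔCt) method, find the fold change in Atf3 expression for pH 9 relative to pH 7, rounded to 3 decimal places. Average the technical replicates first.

0.812

Mean Ct: Atf3 pH 7 26.290; Atf3 pH 9 25.870; Tbp pH 7 18.090; Tbp pH 9 17.370
ΔCt(pH 7) = 26.290 − 18.090 = 8.200
ΔCt(pH 9) = 25.870 − 17.370 = 8.500
ΔΔCt = 8.500 − 8.200 = 0.300
Fold change = 2^(−0.300) = 0.8123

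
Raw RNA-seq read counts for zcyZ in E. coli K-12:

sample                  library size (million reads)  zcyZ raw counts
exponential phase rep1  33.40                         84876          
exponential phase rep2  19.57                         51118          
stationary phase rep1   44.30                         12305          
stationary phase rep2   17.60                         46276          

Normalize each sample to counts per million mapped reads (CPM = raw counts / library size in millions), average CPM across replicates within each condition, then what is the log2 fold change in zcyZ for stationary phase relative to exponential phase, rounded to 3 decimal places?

-0.826

CPM(exponential phase rep1) = 84876 / 33.40 = 2541.1976
CPM(exponential phase rep2) = 51118 / 19.57 = 2612.0593
CPM(stationary phase rep1) = 12305 / 44.30 = 277.7652
CPM(stationary phase rep2) = 46276 / 17.60 = 2629.3182
mean CPM(exponential phase) = 2576.6284; mean CPM(stationary phase) = 1453.5417
Fold change = 1453.5417 / 2576.6284 = 0.56413
log2(0.56413) = -0.8259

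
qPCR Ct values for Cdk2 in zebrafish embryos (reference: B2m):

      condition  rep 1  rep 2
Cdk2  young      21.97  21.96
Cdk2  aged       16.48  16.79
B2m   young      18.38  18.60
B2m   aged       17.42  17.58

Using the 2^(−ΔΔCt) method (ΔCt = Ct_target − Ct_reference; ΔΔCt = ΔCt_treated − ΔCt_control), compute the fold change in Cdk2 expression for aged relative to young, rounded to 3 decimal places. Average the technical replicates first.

20.252

Mean Ct: Cdk2 young 21.965; Cdk2 aged 16.635; B2m young 18.490; B2m aged 17.500
ΔCt(young) = 21.965 − 18.490 = 3.475
ΔCt(aged) = 16.635 − 17.500 = -0.865
ΔΔCt = -0.865 − 3.475 = -4.340
Fold change = 2^(−(-4.340)) = 2^4.340 = 20.2521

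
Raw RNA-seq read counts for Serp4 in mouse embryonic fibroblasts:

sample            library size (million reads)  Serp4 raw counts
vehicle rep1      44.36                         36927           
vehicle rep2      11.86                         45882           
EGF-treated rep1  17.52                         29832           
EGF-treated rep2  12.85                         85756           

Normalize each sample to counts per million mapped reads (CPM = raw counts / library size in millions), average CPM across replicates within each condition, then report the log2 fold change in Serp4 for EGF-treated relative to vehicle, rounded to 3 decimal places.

CPM(vehicle rep1) = 36927 / 44.36 = 832.4391
CPM(vehicle rep2) = 45882 / 11.86 = 3868.6341
CPM(EGF-treated rep1) = 29832 / 17.52 = 1702.7397
CPM(EGF-treated rep2) = 85756 / 12.85 = 6673.6187
mean CPM(vehicle) = 2350.5366; mean CPM(EGF-treated) = 4188.1792
Fold change = 4188.1792 / 2350.5366 = 1.78180
log2(1.78180) = 0.8333

0.833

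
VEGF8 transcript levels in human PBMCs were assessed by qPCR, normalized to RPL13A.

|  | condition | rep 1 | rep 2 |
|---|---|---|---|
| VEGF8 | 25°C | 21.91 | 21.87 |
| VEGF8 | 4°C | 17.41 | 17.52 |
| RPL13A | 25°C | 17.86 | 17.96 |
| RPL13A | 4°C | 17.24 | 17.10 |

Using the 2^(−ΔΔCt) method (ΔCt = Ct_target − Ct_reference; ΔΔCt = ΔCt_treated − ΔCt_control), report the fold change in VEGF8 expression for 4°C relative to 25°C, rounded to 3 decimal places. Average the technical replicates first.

12.862

Mean Ct: VEGF8 25°C 21.890; VEGF8 4°C 17.465; RPL13A 25°C 17.910; RPL13A 4°C 17.170
ΔCt(25°C) = 21.890 − 17.910 = 3.980
ΔCt(4°C) = 17.465 − 17.170 = 0.295
ΔΔCt = 0.295 − 3.980 = -3.685
Fold change = 2^(−(-3.685)) = 2^3.685 = 12.8616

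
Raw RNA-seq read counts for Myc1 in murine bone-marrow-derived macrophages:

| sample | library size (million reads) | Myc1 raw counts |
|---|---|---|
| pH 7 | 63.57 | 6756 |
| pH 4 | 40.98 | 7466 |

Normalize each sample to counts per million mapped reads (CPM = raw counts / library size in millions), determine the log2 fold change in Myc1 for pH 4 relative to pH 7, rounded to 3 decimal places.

CPM(pH 7) = 6756 / 63.57 = 106.2765
CPM(pH 4) = 7466 / 40.98 = 182.1864
Fold change = 182.1864 / 106.2765 = 1.71427
log2(1.71427) = 0.7776

0.778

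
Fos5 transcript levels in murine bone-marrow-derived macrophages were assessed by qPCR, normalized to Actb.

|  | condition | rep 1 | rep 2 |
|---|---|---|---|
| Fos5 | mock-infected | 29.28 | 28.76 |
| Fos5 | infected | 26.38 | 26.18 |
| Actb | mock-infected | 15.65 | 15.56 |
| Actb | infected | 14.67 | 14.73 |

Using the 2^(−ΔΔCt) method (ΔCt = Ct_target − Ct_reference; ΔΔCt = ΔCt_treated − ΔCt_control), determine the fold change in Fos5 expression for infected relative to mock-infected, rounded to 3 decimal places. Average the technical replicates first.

3.568

Mean Ct: Fos5 mock-infected 29.020; Fos5 infected 26.280; Actb mock-infected 15.605; Actb infected 14.700
ΔCt(mock-infected) = 29.020 − 15.605 = 13.415
ΔCt(infected) = 26.280 − 14.700 = 11.580
ΔΔCt = 11.580 − 13.415 = -1.835
Fold change = 2^(−(-1.835)) = 2^1.835 = 3.5677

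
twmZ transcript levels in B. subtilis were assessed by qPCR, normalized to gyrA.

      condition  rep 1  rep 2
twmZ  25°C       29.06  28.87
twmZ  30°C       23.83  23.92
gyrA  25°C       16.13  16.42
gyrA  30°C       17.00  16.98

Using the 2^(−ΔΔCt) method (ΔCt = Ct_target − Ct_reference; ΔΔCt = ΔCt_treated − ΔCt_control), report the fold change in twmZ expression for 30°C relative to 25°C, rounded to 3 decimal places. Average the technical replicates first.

Mean Ct: twmZ 25°C 28.965; twmZ 30°C 23.875; gyrA 25°C 16.275; gyrA 30°C 16.990
ΔCt(25°C) = 28.965 − 16.275 = 12.690
ΔCt(30°C) = 23.875 − 16.990 = 6.885
ΔΔCt = 6.885 − 12.690 = -5.805
Fold change = 2^(−(-5.805)) = 2^5.805 = 55.9087

55.909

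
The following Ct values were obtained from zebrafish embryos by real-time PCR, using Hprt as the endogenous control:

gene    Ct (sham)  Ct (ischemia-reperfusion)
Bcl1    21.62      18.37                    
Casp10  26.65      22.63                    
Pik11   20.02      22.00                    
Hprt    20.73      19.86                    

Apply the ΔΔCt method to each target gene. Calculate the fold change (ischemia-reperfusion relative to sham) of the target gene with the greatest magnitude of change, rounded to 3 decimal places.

Bcl1: ΔΔCt = (18.37−19.86) − (21.62−20.73) = -1.49 − 0.89 = -2.38; fold change = 2^2.38 = 5.205
Casp10: ΔΔCt = (22.63−19.86) − (26.65−20.73) = 2.77 − 5.92 = -3.15; fold change = 2^3.15 = 8.877
Pik11: ΔΔCt = (22.00−19.86) − (20.02−20.73) = 2.14 − (-0.71) = 2.85; fold change = 2^-2.85 = 0.139
Casp10 has the largest |ΔΔCt| = 3.15.

8.877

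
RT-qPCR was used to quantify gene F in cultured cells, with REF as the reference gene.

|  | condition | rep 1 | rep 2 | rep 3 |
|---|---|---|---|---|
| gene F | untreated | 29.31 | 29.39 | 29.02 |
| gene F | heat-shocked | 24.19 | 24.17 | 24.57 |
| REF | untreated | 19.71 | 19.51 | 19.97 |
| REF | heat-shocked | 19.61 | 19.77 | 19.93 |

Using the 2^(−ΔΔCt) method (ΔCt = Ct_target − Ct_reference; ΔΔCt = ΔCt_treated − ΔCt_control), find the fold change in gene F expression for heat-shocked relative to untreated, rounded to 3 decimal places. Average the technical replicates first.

Mean Ct: gene F untreated 29.240; gene F heat-shocked 24.310; REF untreated 19.730; REF heat-shocked 19.770
ΔCt(untreated) = 29.240 − 19.730 = 9.510
ΔCt(heat-shocked) = 24.310 − 19.770 = 4.540
ΔΔCt = 4.540 − 9.510 = -4.970
Fold change = 2^(−(-4.970)) = 2^4.970 = 31.3414

31.341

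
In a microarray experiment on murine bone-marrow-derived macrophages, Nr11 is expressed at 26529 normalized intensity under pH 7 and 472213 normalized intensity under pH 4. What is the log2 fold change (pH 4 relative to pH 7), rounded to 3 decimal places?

4.154

Fold change = 472213 / 26529 = 17.7999
log2(17.7999) = 4.1538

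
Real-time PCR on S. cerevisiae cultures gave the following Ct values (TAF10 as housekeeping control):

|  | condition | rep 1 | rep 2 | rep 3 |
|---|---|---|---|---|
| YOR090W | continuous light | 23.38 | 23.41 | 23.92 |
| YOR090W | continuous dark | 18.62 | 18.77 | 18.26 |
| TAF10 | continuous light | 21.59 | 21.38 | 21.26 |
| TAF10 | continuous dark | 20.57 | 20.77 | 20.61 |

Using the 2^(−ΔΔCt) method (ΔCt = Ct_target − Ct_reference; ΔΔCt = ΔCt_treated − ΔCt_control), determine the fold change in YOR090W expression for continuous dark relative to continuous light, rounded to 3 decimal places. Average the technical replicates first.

19.160

Mean Ct: YOR090W continuous light 23.570; YOR090W continuous dark 18.550; TAF10 continuous light 21.410; TAF10 continuous dark 20.650
ΔCt(continuous light) = 23.570 − 21.410 = 2.160
ΔCt(continuous dark) = 18.550 − 20.650 = -2.100
ΔΔCt = -2.100 − 2.160 = -4.260
Fold change = 2^(−(-4.260)) = 2^4.260 = 19.1597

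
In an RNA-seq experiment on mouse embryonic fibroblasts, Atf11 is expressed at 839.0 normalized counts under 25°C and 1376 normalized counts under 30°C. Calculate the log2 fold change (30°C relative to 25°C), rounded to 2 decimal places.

Fold change = 1376 / 839.0 = 1.6400
log2(1.6400) = 0.714

0.71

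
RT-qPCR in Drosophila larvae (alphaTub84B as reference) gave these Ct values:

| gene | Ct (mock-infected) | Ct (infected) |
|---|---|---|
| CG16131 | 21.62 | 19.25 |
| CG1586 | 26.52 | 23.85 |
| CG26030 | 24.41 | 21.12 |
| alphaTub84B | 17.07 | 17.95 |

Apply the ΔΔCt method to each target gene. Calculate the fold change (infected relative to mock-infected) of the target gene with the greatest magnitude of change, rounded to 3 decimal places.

18.001

CG16131: ΔΔCt = (19.25−17.95) − (21.62−17.07) = 1.30 − 4.55 = -3.25; fold change = 2^3.25 = 9.514
CG1586: ΔΔCt = (23.85−17.95) − (26.52−17.07) = 5.90 − 9.45 = -3.55; fold change = 2^3.55 = 11.713
CG26030: ΔΔCt = (21.12−17.95) − (24.41−17.07) = 3.17 − 7.34 = -4.17; fold change = 2^4.17 = 18.001
CG26030 has the largest |ΔΔCt| = 4.17.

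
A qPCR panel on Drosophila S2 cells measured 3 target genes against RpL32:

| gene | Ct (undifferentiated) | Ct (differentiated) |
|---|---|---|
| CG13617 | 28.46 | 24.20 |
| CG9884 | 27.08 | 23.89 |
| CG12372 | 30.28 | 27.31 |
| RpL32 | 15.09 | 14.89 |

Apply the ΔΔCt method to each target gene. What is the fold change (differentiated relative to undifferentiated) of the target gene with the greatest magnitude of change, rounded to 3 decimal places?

CG13617: ΔΔCt = (24.20−14.89) − (28.46−15.09) = 9.31 − 13.37 = -4.06; fold change = 2^4.06 = 16.679
CG9884: ΔΔCt = (23.89−14.89) − (27.08−15.09) = 9.00 − 11.99 = -2.99; fold change = 2^2.99 = 7.945
CG12372: ΔΔCt = (27.31−14.89) − (30.28−15.09) = 12.42 − 15.19 = -2.77; fold change = 2^2.77 = 6.821
CG13617 has the largest |ΔΔCt| = 4.06.

16.679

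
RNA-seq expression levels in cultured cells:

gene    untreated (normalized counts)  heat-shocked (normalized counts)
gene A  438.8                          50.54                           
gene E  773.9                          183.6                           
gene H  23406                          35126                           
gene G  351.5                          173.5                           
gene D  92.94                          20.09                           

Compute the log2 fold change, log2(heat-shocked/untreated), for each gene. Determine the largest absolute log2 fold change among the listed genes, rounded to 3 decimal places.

3.118

log2(50.54/438.8) = -3.118  (gene A)
log2(183.6/773.9) = -2.076  (gene E)
log2(35126/23406) = 0.586  (gene H)
log2(173.5/351.5) = -1.019  (gene G)
log2(20.09/92.94) = -2.210  (gene D)
The largest magnitude belongs to gene A.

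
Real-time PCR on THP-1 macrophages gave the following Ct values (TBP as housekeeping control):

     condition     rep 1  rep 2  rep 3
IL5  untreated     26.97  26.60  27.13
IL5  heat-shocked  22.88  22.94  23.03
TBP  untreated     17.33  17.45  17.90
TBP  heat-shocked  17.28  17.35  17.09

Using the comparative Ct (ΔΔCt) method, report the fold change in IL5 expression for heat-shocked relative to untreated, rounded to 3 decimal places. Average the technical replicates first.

Mean Ct: IL5 untreated 26.900; IL5 heat-shocked 22.950; TBP untreated 17.560; TBP heat-shocked 17.240
ΔCt(untreated) = 26.900 − 17.560 = 9.340
ΔCt(heat-shocked) = 22.950 − 17.240 = 5.710
ΔΔCt = 5.710 − 9.340 = -3.630
Fold change = 2^(−(-3.630)) = 2^3.630 = 12.3805

12.381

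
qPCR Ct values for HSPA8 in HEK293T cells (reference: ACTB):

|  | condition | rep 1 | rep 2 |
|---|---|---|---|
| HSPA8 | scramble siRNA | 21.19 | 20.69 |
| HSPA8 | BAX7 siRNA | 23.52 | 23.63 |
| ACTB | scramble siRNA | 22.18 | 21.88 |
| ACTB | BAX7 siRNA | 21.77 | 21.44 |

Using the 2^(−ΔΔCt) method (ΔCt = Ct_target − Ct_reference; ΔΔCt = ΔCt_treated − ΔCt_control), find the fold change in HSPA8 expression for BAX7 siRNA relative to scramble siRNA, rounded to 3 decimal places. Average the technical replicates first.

Mean Ct: HSPA8 scramble siRNA 20.940; HSPA8 BAX7 siRNA 23.575; ACTB scramble siRNA 22.030; ACTB BAX7 siRNA 21.605
ΔCt(scramble siRNA) = 20.940 − 22.030 = -1.090
ΔCt(BAX7 siRNA) = 23.575 − 21.605 = 1.970
ΔΔCt = 1.970 − (-1.090) = 3.060
Fold change = 2^(−3.060) = 0.1199

0.120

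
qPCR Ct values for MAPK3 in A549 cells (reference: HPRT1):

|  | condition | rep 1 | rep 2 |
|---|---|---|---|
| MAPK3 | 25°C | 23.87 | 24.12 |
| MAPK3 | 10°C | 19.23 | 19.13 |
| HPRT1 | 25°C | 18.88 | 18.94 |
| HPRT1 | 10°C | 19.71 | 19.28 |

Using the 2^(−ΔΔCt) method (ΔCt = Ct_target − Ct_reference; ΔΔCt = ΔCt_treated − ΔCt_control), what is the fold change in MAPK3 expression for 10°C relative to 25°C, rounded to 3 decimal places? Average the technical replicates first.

42.224

Mean Ct: MAPK3 25°C 23.995; MAPK3 10°C 19.180; HPRT1 25°C 18.910; HPRT1 10°C 19.495
ΔCt(25°C) = 23.995 − 18.910 = 5.085
ΔCt(10°C) = 19.180 − 19.495 = -0.315
ΔΔCt = -0.315 − 5.085 = -5.400
Fold change = 2^(−(-5.400)) = 2^5.400 = 42.2243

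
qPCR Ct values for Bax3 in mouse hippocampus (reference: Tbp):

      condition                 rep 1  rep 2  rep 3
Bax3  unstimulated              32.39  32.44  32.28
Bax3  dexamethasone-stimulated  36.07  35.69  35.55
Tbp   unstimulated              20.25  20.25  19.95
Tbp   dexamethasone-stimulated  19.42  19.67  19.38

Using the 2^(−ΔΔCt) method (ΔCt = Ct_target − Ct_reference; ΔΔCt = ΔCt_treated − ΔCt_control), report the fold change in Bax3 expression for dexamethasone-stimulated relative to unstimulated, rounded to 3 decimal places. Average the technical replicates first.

0.060

Mean Ct: Bax3 unstimulated 32.370; Bax3 dexamethasone-stimulated 35.770; Tbp unstimulated 20.150; Tbp dexamethasone-stimulated 19.490
ΔCt(unstimulated) = 32.370 − 20.150 = 12.220
ΔCt(dexamethasone-stimulated) = 35.770 − 19.490 = 16.280
ΔΔCt = 16.280 − 12.220 = 4.060
Fold change = 2^(−4.060) = 0.0600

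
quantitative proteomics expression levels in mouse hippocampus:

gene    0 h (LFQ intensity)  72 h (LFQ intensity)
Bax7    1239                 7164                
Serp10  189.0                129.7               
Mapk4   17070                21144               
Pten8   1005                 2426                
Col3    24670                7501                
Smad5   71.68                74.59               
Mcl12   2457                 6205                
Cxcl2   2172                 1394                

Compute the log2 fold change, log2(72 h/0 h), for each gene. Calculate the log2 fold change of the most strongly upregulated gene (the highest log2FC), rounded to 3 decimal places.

2.532

log2(7164/1239) = 2.532  (Bax7)
log2(129.7/189.0) = -0.543  (Serp10)
log2(21144/17070) = 0.309  (Mapk4)
log2(2426/1005) = 1.271  (Pten8)
log2(7501/24670) = -1.718  (Col3)
log2(74.59/71.68) = 0.057  (Smad5)
log2(6205/2457) = 1.337  (Mcl12)
log2(1394/2172) = -0.640  (Cxcl2)
Bax7 is most strongly upregulated.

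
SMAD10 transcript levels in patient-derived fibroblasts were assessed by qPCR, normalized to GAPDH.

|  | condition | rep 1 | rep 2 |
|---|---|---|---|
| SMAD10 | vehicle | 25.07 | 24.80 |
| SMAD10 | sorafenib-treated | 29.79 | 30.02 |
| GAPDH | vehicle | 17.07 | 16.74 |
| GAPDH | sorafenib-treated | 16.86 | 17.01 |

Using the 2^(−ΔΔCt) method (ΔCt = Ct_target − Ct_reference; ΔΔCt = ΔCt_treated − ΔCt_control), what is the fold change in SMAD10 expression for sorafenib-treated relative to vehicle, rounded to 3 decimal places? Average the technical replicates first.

Mean Ct: SMAD10 vehicle 24.935; SMAD10 sorafenib-treated 29.905; GAPDH vehicle 16.905; GAPDH sorafenib-treated 16.935
ΔCt(vehicle) = 24.935 − 16.905 = 8.030
ΔCt(sorafenib-treated) = 29.905 − 16.935 = 12.970
ΔΔCt = 12.970 − 8.030 = 4.940
Fold change = 2^(−4.940) = 0.0326

0.033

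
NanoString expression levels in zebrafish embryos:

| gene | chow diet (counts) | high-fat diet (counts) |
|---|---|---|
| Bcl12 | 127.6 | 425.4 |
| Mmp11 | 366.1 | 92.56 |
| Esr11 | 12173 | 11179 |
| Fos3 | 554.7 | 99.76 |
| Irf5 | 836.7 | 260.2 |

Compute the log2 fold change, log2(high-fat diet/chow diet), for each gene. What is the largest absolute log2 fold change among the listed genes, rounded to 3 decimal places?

log2(425.4/127.6) = 1.737  (Bcl12)
log2(92.56/366.1) = -1.984  (Mmp11)
log2(11179/12173) = -0.123  (Esr11)
log2(99.76/554.7) = -2.475  (Fos3)
log2(260.2/836.7) = -1.685  (Irf5)
The largest magnitude belongs to Fos3.

2.475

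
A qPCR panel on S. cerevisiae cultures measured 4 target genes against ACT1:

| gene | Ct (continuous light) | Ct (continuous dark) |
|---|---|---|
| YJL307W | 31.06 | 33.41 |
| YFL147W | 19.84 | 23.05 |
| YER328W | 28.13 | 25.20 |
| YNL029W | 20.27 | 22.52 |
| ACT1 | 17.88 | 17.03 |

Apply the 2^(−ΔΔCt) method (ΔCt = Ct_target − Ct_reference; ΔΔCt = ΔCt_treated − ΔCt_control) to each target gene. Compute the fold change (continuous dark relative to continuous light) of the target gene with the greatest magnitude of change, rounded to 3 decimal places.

0.060

YJL307W: ΔΔCt = (33.41−17.03) − (31.06−17.88) = 16.38 − 13.18 = 3.20; fold change = 2^-3.20 = 0.109
YFL147W: ΔΔCt = (23.05−17.03) − (19.84−17.88) = 6.02 − 1.96 = 4.06; fold change = 2^-4.06 = 0.060
YER328W: ΔΔCt = (25.20−17.03) − (28.13−17.88) = 8.17 − 10.25 = -2.08; fold change = 2^2.08 = 4.228
YNL029W: ΔΔCt = (22.52−17.03) − (20.27−17.88) = 5.49 − 2.39 = 3.10; fold change = 2^-3.10 = 0.117
YFL147W has the largest |ΔΔCt| = 4.06.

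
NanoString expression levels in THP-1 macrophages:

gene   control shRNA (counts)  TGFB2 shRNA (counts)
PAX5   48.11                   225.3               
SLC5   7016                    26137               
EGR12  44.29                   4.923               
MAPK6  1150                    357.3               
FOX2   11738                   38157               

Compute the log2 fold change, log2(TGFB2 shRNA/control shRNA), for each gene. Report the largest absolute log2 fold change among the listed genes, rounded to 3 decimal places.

log2(225.3/48.11) = 2.227  (PAX5)
log2(26137/7016) = 1.897  (SLC5)
log2(4.923/44.29) = -3.169  (EGR12)
log2(357.3/1150) = -1.686  (MAPK6)
log2(38157/11738) = 1.701  (FOX2)
The largest magnitude belongs to EGR12.

3.169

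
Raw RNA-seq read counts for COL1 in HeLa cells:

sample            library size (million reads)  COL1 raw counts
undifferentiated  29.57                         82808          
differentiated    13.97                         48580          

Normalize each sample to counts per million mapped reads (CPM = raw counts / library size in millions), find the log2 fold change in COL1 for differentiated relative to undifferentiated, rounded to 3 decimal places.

CPM(undifferentiated) = 82808 / 29.57 = 2800.4058
CPM(differentiated) = 48580 / 13.97 = 3477.4517
Fold change = 3477.4517 / 2800.4058 = 1.24177
log2(1.24177) = 0.3124

0.312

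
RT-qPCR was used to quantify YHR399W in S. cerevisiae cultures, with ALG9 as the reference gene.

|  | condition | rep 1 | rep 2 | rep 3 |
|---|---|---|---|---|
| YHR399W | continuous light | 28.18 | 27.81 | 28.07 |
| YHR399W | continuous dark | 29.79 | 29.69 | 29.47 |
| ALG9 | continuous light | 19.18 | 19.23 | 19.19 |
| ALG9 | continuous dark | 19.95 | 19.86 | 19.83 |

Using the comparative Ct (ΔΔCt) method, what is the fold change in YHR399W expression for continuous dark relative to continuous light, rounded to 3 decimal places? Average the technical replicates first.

Mean Ct: YHR399W continuous light 28.020; YHR399W continuous dark 29.650; ALG9 continuous light 19.200; ALG9 continuous dark 19.880
ΔCt(continuous light) = 28.020 − 19.200 = 8.820
ΔCt(continuous dark) = 29.650 − 19.880 = 9.770
ΔΔCt = 9.770 − 8.820 = 0.950
Fold change = 2^(−0.950) = 0.5176

0.518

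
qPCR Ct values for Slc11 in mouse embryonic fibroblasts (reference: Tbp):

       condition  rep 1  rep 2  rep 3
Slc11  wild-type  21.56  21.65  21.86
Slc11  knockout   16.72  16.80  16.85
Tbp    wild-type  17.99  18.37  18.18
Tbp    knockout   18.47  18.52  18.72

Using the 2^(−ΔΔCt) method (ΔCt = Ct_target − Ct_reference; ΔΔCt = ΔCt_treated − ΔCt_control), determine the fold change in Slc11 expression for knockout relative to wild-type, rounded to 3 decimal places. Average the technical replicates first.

39.124

Mean Ct: Slc11 wild-type 21.690; Slc11 knockout 16.790; Tbp wild-type 18.180; Tbp knockout 18.570
ΔCt(wild-type) = 21.690 − 18.180 = 3.510
ΔCt(knockout) = 16.790 − 18.570 = -1.780
ΔΔCt = -1.780 − 3.510 = -5.290
Fold change = 2^(−(-5.290)) = 2^5.290 = 39.1245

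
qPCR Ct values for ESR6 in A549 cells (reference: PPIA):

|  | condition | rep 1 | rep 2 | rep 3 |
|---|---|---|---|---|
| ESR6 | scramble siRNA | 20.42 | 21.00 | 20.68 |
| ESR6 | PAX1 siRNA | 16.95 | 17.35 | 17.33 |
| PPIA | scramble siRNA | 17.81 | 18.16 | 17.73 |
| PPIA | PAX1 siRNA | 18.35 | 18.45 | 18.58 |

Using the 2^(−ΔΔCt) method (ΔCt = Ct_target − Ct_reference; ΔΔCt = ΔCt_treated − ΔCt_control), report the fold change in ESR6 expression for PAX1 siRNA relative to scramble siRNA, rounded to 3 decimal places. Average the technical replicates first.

Mean Ct: ESR6 scramble siRNA 20.700; ESR6 PAX1 siRNA 17.210; PPIA scramble siRNA 17.900; PPIA PAX1 siRNA 18.460
ΔCt(scramble siRNA) = 20.700 − 17.900 = 2.800
ΔCt(PAX1 siRNA) = 17.210 − 18.460 = -1.250
ΔΔCt = -1.250 − 2.800 = -4.050
Fold change = 2^(−(-4.050)) = 2^4.050 = 16.5642

16.564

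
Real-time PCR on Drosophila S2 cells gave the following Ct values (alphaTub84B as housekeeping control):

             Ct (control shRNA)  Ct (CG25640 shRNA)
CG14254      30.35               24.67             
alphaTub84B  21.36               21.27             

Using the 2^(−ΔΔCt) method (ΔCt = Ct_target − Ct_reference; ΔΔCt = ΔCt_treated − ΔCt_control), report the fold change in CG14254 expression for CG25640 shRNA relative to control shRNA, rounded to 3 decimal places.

48.168

ΔCt(control shRNA) = 30.350 − 21.360 = 8.990
ΔCt(CG25640 shRNA) = 24.670 − 21.270 = 3.400
ΔΔCt = 3.400 − 8.990 = -5.590
Fold change = 2^(−(-5.590)) = 2^5.590 = 48.1679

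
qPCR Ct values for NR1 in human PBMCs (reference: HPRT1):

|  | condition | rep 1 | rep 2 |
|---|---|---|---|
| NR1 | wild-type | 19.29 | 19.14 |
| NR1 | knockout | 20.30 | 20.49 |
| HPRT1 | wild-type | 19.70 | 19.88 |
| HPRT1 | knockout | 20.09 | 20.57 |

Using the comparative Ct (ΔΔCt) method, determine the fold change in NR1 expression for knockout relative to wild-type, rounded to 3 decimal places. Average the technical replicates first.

0.642

Mean Ct: NR1 wild-type 19.215; NR1 knockout 20.395; HPRT1 wild-type 19.790; HPRT1 knockout 20.330
ΔCt(wild-type) = 19.215 − 19.790 = -0.575
ΔCt(knockout) = 20.395 − 20.330 = 0.065
ΔΔCt = 0.065 − (-0.575) = 0.640
Fold change = 2^(−0.640) = 0.6417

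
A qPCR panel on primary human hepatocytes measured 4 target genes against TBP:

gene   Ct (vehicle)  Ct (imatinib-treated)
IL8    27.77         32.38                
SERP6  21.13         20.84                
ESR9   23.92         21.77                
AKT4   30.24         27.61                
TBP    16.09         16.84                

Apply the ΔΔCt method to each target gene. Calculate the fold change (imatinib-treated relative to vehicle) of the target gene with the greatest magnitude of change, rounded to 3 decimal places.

IL8: ΔΔCt = (32.38−16.84) − (27.77−16.09) = 15.54 − 11.68 = 3.86; fold change = 2^-3.86 = 0.069
SERP6: ΔΔCt = (20.84−16.84) − (21.13−16.09) = 4.00 − 5.04 = -1.04; fold change = 2^1.04 = 2.056
ESR9: ΔΔCt = (21.77−16.84) − (23.92−16.09) = 4.93 − 7.83 = -2.90; fold change = 2^2.90 = 7.464
AKT4: ΔΔCt = (27.61−16.84) − (30.24−16.09) = 10.77 − 14.15 = -3.38; fold change = 2^3.38 = 10.411
IL8 has the largest |ΔΔCt| = 3.86.

0.069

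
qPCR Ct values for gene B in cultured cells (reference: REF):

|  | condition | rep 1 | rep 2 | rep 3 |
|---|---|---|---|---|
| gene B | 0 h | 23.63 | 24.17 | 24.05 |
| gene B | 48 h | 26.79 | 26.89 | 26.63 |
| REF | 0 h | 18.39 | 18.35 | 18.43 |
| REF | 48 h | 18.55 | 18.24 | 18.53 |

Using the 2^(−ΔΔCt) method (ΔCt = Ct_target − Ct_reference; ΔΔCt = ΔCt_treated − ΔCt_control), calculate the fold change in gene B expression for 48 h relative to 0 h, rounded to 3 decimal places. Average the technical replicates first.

0.147

Mean Ct: gene B 0 h 23.950; gene B 48 h 26.770; REF 0 h 18.390; REF 48 h 18.440
ΔCt(0 h) = 23.950 − 18.390 = 5.560
ΔCt(48 h) = 26.770 − 18.440 = 8.330
ΔΔCt = 8.330 − 5.560 = 2.770
Fold change = 2^(−2.770) = 0.1466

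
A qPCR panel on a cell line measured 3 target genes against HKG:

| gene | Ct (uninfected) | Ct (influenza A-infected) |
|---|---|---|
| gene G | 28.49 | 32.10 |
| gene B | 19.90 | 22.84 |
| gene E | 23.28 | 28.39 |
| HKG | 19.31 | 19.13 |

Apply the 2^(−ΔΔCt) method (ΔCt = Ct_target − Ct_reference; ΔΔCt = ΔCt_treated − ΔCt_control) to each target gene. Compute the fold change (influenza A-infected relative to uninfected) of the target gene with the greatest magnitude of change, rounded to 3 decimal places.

0.026

gene G: ΔΔCt = (32.10−19.13) − (28.49−19.31) = 12.97 − 9.18 = 3.79; fold change = 2^-3.79 = 0.072
gene B: ΔΔCt = (22.84−19.13) − (19.90−19.31) = 3.71 − 0.59 = 3.12; fold change = 2^-3.12 = 0.115
gene E: ΔΔCt = (28.39−19.13) − (23.28−19.31) = 9.26 − 3.97 = 5.29; fold change = 2^-5.29 = 0.026
gene E has the largest |ΔΔCt| = 5.29.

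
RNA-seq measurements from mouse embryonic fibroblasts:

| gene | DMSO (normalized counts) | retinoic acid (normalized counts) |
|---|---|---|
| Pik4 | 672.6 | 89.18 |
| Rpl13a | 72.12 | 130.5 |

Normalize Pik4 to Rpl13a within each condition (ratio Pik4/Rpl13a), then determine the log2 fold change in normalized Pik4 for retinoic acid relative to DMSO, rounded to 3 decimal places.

-3.771

Pik4/Rpl13a (DMSO) = 672.6 / 72.12 = 9.3261
Pik4/Rpl13a (retinoic acid) = 89.18 / 130.5 = 0.68337
Fold change = 0.68337 / 9.3261 = 0.0733
log2(0.0733) = -3.7705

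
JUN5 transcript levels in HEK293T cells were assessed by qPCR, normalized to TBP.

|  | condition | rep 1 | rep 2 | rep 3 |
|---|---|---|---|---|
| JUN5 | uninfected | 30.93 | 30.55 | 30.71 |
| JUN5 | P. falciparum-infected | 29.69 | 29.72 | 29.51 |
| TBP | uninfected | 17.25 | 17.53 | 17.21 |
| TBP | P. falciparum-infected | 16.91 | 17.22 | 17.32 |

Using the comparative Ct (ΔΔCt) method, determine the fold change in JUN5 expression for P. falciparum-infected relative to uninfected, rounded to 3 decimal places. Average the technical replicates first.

Mean Ct: JUN5 uninfected 30.730; JUN5 P. falciparum-infected 29.640; TBP uninfected 17.330; TBP P. falciparum-infected 17.150
ΔCt(uninfected) = 30.730 − 17.330 = 13.400
ΔCt(P. falciparum-infected) = 29.640 − 17.150 = 12.490
ΔΔCt = 12.490 − 13.400 = -0.910
Fold change = 2^(−(-0.910)) = 2^0.910 = 1.8790

1.879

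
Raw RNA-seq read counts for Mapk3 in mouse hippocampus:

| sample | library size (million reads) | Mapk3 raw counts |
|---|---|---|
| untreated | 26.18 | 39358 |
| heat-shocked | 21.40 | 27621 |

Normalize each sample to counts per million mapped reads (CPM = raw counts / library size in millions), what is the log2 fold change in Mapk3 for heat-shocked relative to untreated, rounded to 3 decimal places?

-0.220

CPM(untreated) = 39358 / 26.18 = 1503.3613
CPM(heat-shocked) = 27621 / 21.40 = 1290.7009
Fold change = 1290.7009 / 1503.3613 = 0.85854
log2(0.85854) = -0.2200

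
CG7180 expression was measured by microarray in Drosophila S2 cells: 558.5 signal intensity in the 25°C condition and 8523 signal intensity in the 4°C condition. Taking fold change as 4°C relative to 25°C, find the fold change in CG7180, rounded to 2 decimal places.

15.26

Fold change = 8523 / 558.5 = 15.261
CG7180 is upregulated.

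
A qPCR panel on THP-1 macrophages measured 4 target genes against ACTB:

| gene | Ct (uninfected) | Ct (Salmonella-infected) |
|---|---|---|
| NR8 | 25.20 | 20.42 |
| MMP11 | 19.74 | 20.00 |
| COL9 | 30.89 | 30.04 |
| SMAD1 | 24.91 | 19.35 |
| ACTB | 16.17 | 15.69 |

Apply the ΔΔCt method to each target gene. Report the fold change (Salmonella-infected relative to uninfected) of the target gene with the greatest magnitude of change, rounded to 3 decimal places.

NR8: ΔΔCt = (20.42−15.69) − (25.20−16.17) = 4.73 − 9.03 = -4.30; fold change = 2^4.30 = 19.698
MMP11: ΔΔCt = (20.00−15.69) − (19.74−16.17) = 4.31 − 3.57 = 0.74; fold change = 2^-0.74 = 0.599
COL9: ΔΔCt = (30.04−15.69) − (30.89−16.17) = 14.35 − 14.72 = -0.37; fold change = 2^0.37 = 1.292
SMAD1: ΔΔCt = (19.35−15.69) − (24.91−16.17) = 3.66 − 8.74 = -5.08; fold change = 2^5.08 = 33.825
SMAD1 has the largest |ΔΔCt| = 5.08.

33.825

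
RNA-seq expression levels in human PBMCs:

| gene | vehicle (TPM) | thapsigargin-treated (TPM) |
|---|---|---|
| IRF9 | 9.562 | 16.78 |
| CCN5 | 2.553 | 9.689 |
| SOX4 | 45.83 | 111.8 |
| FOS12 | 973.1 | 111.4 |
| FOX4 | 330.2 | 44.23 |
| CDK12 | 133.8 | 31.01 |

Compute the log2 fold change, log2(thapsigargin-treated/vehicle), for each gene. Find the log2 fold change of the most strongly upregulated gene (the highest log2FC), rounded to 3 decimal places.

log2(16.78/9.562) = 0.811  (IRF9)
log2(9.689/2.553) = 1.924  (CCN5)
log2(111.8/45.83) = 1.287  (SOX4)
log2(111.4/973.1) = -3.127  (FOS12)
log2(44.23/330.2) = -2.900  (FOX4)
log2(31.01/133.8) = -2.109  (CDK12)
CCN5 is most strongly upregulated.

1.924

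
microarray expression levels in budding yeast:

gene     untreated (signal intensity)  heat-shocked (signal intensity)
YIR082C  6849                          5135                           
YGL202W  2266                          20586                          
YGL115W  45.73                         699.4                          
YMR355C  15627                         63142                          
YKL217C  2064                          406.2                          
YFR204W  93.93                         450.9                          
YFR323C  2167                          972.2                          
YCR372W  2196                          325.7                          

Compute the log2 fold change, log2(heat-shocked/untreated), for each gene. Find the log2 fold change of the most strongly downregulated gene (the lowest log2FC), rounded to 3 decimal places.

-2.753

log2(5135/6849) = -0.416  (YIR082C)
log2(20586/2266) = 3.183  (YGL202W)
log2(699.4/45.73) = 3.935  (YGL115W)
log2(63142/15627) = 2.015  (YMR355C)
log2(406.2/2064) = -2.345  (YKL217C)
log2(450.9/93.93) = 2.263  (YFR204W)
log2(972.2/2167) = -1.156  (YFR323C)
log2(325.7/2196) = -2.753  (YCR372W)
YCR372W is most strongly downregulated.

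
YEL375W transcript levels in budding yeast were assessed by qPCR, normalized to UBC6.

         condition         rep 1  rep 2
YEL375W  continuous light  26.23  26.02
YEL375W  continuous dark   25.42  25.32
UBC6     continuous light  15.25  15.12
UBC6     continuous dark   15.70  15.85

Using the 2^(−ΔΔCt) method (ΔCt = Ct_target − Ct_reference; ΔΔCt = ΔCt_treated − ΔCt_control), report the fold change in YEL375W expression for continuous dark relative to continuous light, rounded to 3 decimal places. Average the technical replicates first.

Mean Ct: YEL375W continuous light 26.125; YEL375W continuous dark 25.370; UBC6 continuous light 15.185; UBC6 continuous dark 15.775
ΔCt(continuous light) = 26.125 − 15.185 = 10.940
ΔCt(continuous dark) = 25.370 − 15.775 = 9.595
ΔΔCt = 9.595 − 10.940 = -1.345
Fold change = 2^(−(-1.345)) = 2^1.345 = 2.5403

2.540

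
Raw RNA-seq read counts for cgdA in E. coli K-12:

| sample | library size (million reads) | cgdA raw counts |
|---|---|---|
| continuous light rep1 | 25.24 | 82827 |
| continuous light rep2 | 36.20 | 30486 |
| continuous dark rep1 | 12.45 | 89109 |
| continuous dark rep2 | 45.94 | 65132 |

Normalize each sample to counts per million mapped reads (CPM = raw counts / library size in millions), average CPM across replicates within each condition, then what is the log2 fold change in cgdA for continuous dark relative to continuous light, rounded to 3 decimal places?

1.056

CPM(continuous light rep1) = 82827 / 25.24 = 3281.5769
CPM(continuous light rep2) = 30486 / 36.20 = 842.1547
CPM(continuous dark rep1) = 89109 / 12.45 = 7157.3494
CPM(continuous dark rep2) = 65132 / 45.94 = 1417.7623
mean CPM(continuous light) = 2061.8658; mean CPM(continuous dark) = 4287.5558
Fold change = 4287.5558 / 2061.8658 = 2.07945
log2(2.07945) = 1.0562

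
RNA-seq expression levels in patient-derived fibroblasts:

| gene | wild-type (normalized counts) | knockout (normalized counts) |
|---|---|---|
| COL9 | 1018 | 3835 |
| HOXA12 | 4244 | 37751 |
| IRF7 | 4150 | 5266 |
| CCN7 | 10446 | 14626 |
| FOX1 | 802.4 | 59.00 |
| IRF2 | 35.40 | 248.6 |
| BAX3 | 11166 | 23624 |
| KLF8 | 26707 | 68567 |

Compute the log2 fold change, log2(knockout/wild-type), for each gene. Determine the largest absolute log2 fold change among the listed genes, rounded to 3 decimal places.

log2(3835/1018) = 1.913  (COL9)
log2(37751/4244) = 3.153  (HOXA12)
log2(5266/4150) = 0.344  (IRF7)
log2(14626/10446) = 0.486  (CCN7)
log2(59.00/802.4) = -3.766  (FOX1)
log2(248.6/35.40) = 2.812  (IRF2)
log2(23624/11166) = 1.081  (BAX3)
log2(68567/26707) = 1.360  (KLF8)
The largest magnitude belongs to FOX1.

3.766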